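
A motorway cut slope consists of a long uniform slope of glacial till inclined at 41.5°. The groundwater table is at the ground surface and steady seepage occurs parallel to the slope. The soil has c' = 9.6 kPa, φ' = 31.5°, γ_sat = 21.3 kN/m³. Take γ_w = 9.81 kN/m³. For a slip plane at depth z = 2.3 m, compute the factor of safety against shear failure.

With seepage parallel to the slope and the water table at the surface, the effective normal stress on the slip plane uses the buoyant unit weight γ' = γ_sat − γ_w while the driving shear stress uses γ_sat:
FS = [c' + γ' z cos²β tanφ'] / [γ_sat z sinβ cosβ]
γ' = 21.3 − 9.81 = 11.49 kN/m³
Numerator = 9.6 + 11.49·2.3·cos²41.5°·tan31.5° = 9.6 + 11.49·2.3·0.5609·0.6128 = 18.684 kPa
Denominator = 21.3·2.3·sin41.5°·cos41.5° = 21.3·2.3·0.6626·0.7490 = 24.312 kPa
FS = 18.684 / 24.312 = 0.768

FS = 0.77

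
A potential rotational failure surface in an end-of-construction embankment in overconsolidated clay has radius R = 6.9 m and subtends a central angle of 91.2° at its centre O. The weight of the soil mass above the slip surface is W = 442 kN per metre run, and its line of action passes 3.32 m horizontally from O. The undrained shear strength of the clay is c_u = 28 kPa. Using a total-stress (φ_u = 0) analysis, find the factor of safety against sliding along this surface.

Taking moments about the centre O, the resisting moment is provided by the undrained shear strength acting along the arc:
Arc length L_a = R·θ = 6.9·(91.2°·π/180) = 6.9·1.5917 = 10.98 m
M_R = c_u·L_a·R = 28·10.98·6.9 = 2121.9 kN·m/m
M_D = W·d = 442·3.32 = 1467.4 kN·m/m
FS = M_R / M_D = 2121.9 / 1467.4 = 1.446

FS = 1.45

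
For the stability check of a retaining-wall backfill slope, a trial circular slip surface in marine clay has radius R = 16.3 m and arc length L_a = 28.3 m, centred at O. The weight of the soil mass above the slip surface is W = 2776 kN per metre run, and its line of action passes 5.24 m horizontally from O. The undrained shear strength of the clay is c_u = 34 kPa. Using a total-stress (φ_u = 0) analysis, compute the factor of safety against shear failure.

Taking moments about the centre O, the resisting moment is provided by the undrained shear strength acting along the arc:
M_R = c_u·L_a·R = 34·28.30·16.3 = 15683.9 kN·m/m
M_D = W·d = 2776·5.24 = 14546.2 kN·m/m
FS = M_R / M_D = 15683.9 / 14546.2 = 1.078

FS = 1.08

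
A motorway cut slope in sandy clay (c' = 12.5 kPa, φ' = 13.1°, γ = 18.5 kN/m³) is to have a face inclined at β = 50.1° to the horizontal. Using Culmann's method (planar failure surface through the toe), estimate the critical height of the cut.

Culmann's analysis gives the critical failure plane at α_cr = (β + φ')/2 = (50.1 + 13.1)/2 = 31.6°, and the critical height
H_c = (4c'/γ) · sinβ cosφ' / [1 − cos(β − φ')]
    = (4·12.5/18.5) · sin50.1°·cos13.1° / [1 − cos(37.0°)]
    = 2.703 · 0.7672·0.9740 / [1 − 0.7986]
    = 2.703 · 0.7472 / 0.2014
    = 10.03 m

H_c = 10.03 m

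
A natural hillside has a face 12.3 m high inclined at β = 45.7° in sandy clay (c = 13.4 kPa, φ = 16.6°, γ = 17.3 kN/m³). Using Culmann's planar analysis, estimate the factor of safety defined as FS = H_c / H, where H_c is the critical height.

H_c = (4c/γ) · sinβ cosφ / [1 − cos(β − φ)]
    = (4·13.4/17.3) · sin45.7°·cos16.6° / [1 − cos29.1°]
    = 3.098 · 0.6859 / 0.1262 = 16.83 m
FS = H_c / H = 16.83 / 12.3 = 1.369

FS = 1.37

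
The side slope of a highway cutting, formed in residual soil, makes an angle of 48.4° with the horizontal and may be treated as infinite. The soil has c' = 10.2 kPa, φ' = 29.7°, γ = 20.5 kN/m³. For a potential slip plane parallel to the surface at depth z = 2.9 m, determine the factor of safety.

For an infinite slope with a slip plane parallel to the surface (no pore pressure): FS = [c' + γz cos²β tanφ'] / [γz sinβ cosβ].
γz = 20.5·2.9 = 59.45 kN/m²
Numerator = 10.2 + 59.45·cos²48.4°·tan29.7° = 10.2 + 59.45·0.4408·0.5704 = 25.147 kPa
Denominator = 59.45·sin48.4°·cos48.4° = 59.45·0.7478·0.6639 = 29.516 kPa
FS = 25.147 / 29.516 = 0.852

FS = 0.85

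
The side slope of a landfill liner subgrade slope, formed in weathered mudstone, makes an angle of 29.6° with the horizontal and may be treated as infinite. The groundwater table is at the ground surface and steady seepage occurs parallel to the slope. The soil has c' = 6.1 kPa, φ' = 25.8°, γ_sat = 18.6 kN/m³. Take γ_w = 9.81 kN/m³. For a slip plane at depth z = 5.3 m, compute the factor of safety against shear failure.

FS = 0.55

With seepage parallel to the slope and the water table at the surface, the effective normal stress on the slip plane uses the buoyant unit weight γ' = γ_sat − γ_w while the driving shear stress uses γ_sat:
FS = [c' + γ' z cos²β tanφ'] / [γ_sat z sinβ cosβ]
γ' = 18.6 − 9.81 = 8.79 kN/m³
Numerator = 6.1 + 8.79·5.3·cos²29.6°·tan25.8° = 6.1 + 8.79·5.3·0.7560·0.4834 = 23.126 kPa
Denominator = 18.6·5.3·sin29.6°·cos29.6° = 18.6·5.3·0.4939·0.8695 = 42.338 kPa
FS = 23.126 / 42.338 = 0.546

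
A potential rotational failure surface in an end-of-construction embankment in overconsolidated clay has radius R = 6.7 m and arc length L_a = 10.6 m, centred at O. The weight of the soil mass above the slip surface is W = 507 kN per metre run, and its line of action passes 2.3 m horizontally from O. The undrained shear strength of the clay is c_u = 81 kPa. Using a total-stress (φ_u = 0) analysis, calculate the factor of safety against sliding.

FS = 4.93

Taking moments about the centre O, the resisting moment is provided by the undrained shear strength acting along the arc:
M_R = c_u·L_a·R = 81·10.60·6.7 = 5752.6 kN·m/m
M_D = W·d = 507·2.3 = 1166.1 kN·m/m
FS = M_R / M_D = 5752.6 / 1166.1 = 4.933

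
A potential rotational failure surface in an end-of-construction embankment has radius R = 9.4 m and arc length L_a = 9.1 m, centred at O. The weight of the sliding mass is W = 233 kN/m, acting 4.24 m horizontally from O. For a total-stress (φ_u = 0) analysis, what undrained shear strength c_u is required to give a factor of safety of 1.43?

c_u = 16.5 kPa

FS = c_u·L_a·R / (W·d), so c_u = FS·W·d / (L_a·R).
c_u = 1.43·233·4.24 / (9.10·9.4) = 1412.7 / 85.54 = 16.52 kPa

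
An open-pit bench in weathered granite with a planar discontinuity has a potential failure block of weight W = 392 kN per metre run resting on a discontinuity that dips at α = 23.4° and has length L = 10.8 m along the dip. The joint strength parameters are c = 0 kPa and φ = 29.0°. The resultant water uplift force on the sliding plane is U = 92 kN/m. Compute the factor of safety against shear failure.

FS = 0.95

Resolving the block weight along and normal to the plane and applying the Mohr–Coulomb strength on the joint:
N' = W cosα − U = 392·cos23.4° − 92 = 267.8 kN/m
Driving force T = W sinα = 392·sin23.4° = 155.7 kN/m
Resisting force R = c·L + N'·tanφ = 0·10.8 + 267.8·tan29.0° = 0.0 + 148.4 = 148.4 kN/m
FS = R / T = 148.4 / 155.7 = 0.953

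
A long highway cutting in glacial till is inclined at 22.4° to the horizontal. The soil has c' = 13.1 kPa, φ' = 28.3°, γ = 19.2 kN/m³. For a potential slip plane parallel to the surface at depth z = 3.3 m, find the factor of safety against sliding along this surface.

For an infinite slope with a slip plane parallel to the surface (no pore pressure): FS = [c' + γz cos²β tanφ'] / [γz sinβ cosβ].
γz = 19.2·3.3 = 63.36 kN/m²
Numerator = 13.1 + 63.36·cos²22.4°·tan28.3° = 13.1 + 63.36·0.8548·0.5384 = 42.262 kPa
Denominator = 63.36·sin22.4°·cos22.4° = 63.36·0.3811·0.9245 = 22.323 kPa
FS = 42.262 / 22.323 = 1.893

FS = 1.89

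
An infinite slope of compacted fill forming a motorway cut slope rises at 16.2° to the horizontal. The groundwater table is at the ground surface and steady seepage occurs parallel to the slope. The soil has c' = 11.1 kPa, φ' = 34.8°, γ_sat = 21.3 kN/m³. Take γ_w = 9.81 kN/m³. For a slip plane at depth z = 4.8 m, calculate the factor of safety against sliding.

With seepage parallel to the slope and the water table at the surface, the effective normal stress on the slip plane uses the buoyant unit weight γ' = γ_sat − γ_w while the driving shear stress uses γ_sat:
FS = [c' + γ' z cos²β tanφ'] / [γ_sat z sinβ cosβ]
γ' = 21.3 − 9.81 = 11.49 kN/m³
Numerator = 11.1 + 11.49·4.8·cos²16.2°·tan34.8° = 11.1 + 11.49·4.8·0.9222·0.6950 = 46.448 kPa
Denominator = 21.3·4.8·sin16.2°·cos16.2° = 21.3·4.8·0.2790·0.9603 = 27.391 kPa
FS = 46.448 / 27.391 = 1.696

FS = 1.70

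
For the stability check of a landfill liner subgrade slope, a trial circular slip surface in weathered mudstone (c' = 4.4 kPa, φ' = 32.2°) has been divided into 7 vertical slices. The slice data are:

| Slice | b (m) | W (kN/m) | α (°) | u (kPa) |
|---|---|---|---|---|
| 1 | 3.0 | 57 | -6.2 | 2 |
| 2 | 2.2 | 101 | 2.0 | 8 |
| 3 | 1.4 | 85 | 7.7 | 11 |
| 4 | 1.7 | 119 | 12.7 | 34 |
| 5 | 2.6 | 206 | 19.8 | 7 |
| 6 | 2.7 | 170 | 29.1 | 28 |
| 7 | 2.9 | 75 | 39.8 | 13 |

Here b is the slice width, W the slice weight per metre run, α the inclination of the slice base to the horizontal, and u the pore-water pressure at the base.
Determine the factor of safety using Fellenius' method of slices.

FS = 1.69

Ordinary method of slices: FS = Σ[c'·Δl_i + (W_i cosα_i − u_i·Δl_i)·tanφ'] / Σ W_i sinα_i, with Δl_i = b_i / cosα_i.
Slice 1: Δl = 3.0/cos(-6.2°) = 3.018 m; N'_1 = 57·cos(-6.2°) − 2·3.018 = 50.6; c'Δl = 13.28; W sinα = -6.2
Slice 2: Δl = 2.2/cos2.0° = 2.201 m; N'_2 = 101·cos2.0° − 8·2.201 = 83.3; c'Δl = 9.69; W sinα = 3.5
Slice 3: Δl = 1.4/cos7.7° = 1.413 m; N'_3 = 85·cos7.7° − 11·1.413 = 68.7; c'Δl = 6.22; W sinα = 11.4
Slice 4: Δl = 1.7/cos12.7° = 1.743 m; N'_4 = 119·cos12.7° − 34·1.743 = 56.8; c'Δl = 7.67; W sinα = 26.2
Slice 5: Δl = 2.6/cos19.8° = 2.763 m; N'_5 = 206·cos19.8° − 7·2.763 = 174.5; c'Δl = 12.16; W sinα = 69.8
Slice 6: Δl = 2.7/cos29.1° = 3.090 m; N'_6 = 170·cos29.1° − 28·3.090 = 62.0; c'Δl = 13.60; W sinα = 82.7
Slice 7: Δl = 2.9/cos39.8° = 3.775 m; N'_7 = 75·cos39.8° − 13·3.775 = 8.6; c'Δl = 16.61; W sinα = 48.0
Σc'Δl = 79.2 kN/m; ΣN' = 504.5 kN/m; ΣW sinα = 235.4 kN/m
Resisting = 79.2 + 504.5·tan32.2° = 79.2 + 317.7 = 396.9 kN/m
FS = 396.9 / 235.4 = 1.686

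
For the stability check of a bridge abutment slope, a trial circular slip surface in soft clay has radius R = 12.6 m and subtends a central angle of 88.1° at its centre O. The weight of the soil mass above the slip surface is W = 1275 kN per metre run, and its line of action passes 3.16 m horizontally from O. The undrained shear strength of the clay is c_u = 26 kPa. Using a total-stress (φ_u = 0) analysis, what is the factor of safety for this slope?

Taking moments about the centre O, the resisting moment is provided by the undrained shear strength acting along the arc:
Arc length L_a = R·θ = 12.6·(88.1°·π/180) = 12.6·1.5376 = 19.37 m
M_R = c_u·L_a·R = 26·19.37·12.6 = 6347.0 kN·m/m
M_D = W·d = 1275·3.16 = 4029.0 kN·m/m
FS = M_R / M_D = 6347.0 / 4029.0 = 1.575

FS = 1.58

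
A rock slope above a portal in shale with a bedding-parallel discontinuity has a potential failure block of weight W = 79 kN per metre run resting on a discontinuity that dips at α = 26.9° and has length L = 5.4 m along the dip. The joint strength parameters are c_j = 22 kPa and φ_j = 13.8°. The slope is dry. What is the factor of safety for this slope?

FS = 3.81

Resolving the block weight along and normal to the plane and applying the Mohr–Coulomb strength on the joint:
N' = W cosα = 79·cos26.9° = 70.5 kN/m
Driving force T = W sinα = 79·sin26.9° = 35.7 kN/m
Resisting force R = c_j·L + N'·tanφ_j = 22·5.4 + 70.5·tan13.8° = 118.8 + 17.3 = 136.1 kN/m
FS = R / T = 136.1 / 35.7 = 3.808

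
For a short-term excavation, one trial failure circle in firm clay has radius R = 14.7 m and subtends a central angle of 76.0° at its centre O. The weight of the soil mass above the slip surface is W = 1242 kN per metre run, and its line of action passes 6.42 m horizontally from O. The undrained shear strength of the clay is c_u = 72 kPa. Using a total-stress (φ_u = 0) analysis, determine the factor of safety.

Taking moments about the centre O, the resisting moment is provided by the undrained shear strength acting along the arc:
Arc length L_a = R·θ = 14.7·(76.0°·π/180) = 14.7·1.3265 = 19.50 m
M_R = c_u·L_a·R = 72·19.50·14.7 = 20637.5 kN·m/m
M_D = W·d = 1242·6.42 = 7973.6 kN·m/m
FS = M_R / M_D = 20637.5 / 7973.6 = 2.588

FS = 2.59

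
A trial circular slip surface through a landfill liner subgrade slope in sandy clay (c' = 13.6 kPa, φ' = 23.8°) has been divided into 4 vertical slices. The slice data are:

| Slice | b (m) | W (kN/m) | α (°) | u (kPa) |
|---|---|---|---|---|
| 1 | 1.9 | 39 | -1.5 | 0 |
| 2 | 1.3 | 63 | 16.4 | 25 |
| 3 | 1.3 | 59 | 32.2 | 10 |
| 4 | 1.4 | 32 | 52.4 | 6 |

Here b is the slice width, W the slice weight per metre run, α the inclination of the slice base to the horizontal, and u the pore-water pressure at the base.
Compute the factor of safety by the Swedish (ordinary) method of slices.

Ordinary method of slices: FS = Σ[c'·Δl_i + (W_i cosα_i − u_i·Δl_i)·tanφ'] / Σ W_i sinα_i, with Δl_i = b_i / cosα_i.
Slice 1: Δl = 1.9/cos(-1.5°) = 1.901 m; N'_1 = 39·cos(-1.5°) − 0·1.901 = 39.0; c'Δl = 25.85; W sinα = -1.0
Slice 2: Δl = 1.3/cos16.4° = 1.355 m; N'_2 = 63·cos16.4° − 25·1.355 = 26.6; c'Δl = 18.43; W sinα = 17.8
Slice 3: Δl = 1.3/cos32.2° = 1.536 m; N'_3 = 59·cos32.2° − 10·1.536 = 34.6; c'Δl = 20.89; W sinα = 31.4
Slice 4: Δl = 1.4/cos52.4° = 2.295 m; N'_4 = 32·cos52.4° − 6·2.295 = 5.8; c'Δl = 31.21; W sinα = 25.4
Σc'Δl = 96.4 kN/m; ΣN' = 105.9 kN/m; ΣW sinα = 73.6 kN/m
Resisting = 96.4 + 105.9·tan23.8° = 96.4 + 46.7 = 143.1 kN/m
FS = 143.1 / 73.6 = 1.945

FS = 1.94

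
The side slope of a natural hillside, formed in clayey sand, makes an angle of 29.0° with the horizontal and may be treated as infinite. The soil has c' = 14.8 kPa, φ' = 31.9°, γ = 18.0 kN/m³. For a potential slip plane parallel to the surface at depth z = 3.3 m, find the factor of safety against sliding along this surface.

For an infinite slope with a slip plane parallel to the surface (no pore pressure): FS = [c' + γz cos²β tanφ'] / [γz sinβ cosβ].
γz = 18.0·3.3 = 59.40 kN/m²
Numerator = 14.8 + 59.40·cos²29.0°·tan31.9° = 14.8 + 59.40·0.7650·0.6224 = 43.083 kPa
Denominator = 59.40·sin29.0°·cos29.0° = 59.40·0.4848·0.8746 = 25.187 kPa
FS = 43.083 / 25.187 = 1.711

FS = 1.71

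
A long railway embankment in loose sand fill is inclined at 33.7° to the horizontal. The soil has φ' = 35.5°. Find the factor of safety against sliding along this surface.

For a dry cohesionless infinite slope the factor of safety is FS = tanφ' / tanβ.
FS = tan35.5° / tan33.7° = 0.7133 / 0.6669 = 1.070

FS = 1.07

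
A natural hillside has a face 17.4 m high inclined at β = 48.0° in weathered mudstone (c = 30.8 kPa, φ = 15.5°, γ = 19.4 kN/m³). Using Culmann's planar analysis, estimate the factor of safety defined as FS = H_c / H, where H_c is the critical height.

FS = 1.67

H_c = (4c/γ) · sinβ cosφ / [1 − cos(β − φ)]
    = (4·30.8/19.4) · sin48.0°·cos15.5° / [1 − cos32.5°]
    = 6.351 · 0.7161 / 0.1566 = 29.04 m
FS = H_c / H = 29.04 / 17.4 = 1.669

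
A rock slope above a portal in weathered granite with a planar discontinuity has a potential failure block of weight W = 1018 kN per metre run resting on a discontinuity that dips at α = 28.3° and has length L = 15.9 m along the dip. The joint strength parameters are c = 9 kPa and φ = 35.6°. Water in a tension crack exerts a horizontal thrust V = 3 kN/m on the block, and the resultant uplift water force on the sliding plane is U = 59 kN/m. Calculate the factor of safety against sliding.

FS = 1.53

Resolving the block weight along and normal to the plane and applying the Mohr–Coulomb strength on the joint:
N' = W cosα − U − V sinα = 1018·cos28.3° − 59 − 3·sin28.3° = 835.9 kN/m
Driving force T = W sinα + V cosα = 1018·sin28.3° + 3·cos28.3° = 485.3 kN/m
Resisting force R = c·L + N'·tanφ = 9·15.9 + 835.9·tan35.6° = 143.1 + 598.4 = 741.5 kN/m
FS = R / T = 741.5 / 485.3 = 1.528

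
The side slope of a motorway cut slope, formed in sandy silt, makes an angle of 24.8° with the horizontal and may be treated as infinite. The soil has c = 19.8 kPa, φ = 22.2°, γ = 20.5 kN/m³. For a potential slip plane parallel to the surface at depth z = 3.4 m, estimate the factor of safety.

For an infinite slope with a slip plane parallel to the surface (no pore pressure): FS = [c + γz cos²β tanφ] / [γz sinβ cosβ].
γz = 20.5·3.4 = 69.70 kN/m²
Numerator = 19.8 + 69.70·cos²24.8°·tan22.2° = 19.8 + 69.70·0.8241·0.4081 = 43.240 kPa
Denominator = 69.70·sin24.8°·cos24.8° = 69.70·0.4195·0.9078 = 26.540 kPa
FS = 43.240 / 26.540 = 1.629

FS = 1.63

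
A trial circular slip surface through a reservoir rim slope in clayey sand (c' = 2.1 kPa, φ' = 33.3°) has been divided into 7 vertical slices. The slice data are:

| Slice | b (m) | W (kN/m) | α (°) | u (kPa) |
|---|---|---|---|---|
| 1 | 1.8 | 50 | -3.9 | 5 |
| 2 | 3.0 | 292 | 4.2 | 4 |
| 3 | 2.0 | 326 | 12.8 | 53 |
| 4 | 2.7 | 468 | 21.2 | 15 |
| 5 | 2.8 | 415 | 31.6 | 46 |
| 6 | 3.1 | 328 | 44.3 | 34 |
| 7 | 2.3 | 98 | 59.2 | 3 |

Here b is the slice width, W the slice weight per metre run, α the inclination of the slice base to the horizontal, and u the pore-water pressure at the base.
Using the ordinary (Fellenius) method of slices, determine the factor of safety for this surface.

FS = 1.10

Ordinary method of slices: FS = Σ[c'·Δl_i + (W_i cosα_i − u_i·Δl_i)·tanφ'] / Σ W_i sinα_i, with Δl_i = b_i / cosα_i.
Slice 1: Δl = 1.8/cos(-3.9°) = 1.804 m; N'_1 = 50·cos(-3.9°) − 5·1.804 = 40.9; c'Δl = 3.79; W sinα = -3.4
Slice 2: Δl = 3.0/cos4.2° = 3.008 m; N'_2 = 292·cos4.2° − 4·3.008 = 279.2; c'Δl = 6.32; W sinα = 21.4
Slice 3: Δl = 2.0/cos12.8° = 2.051 m; N'_3 = 326·cos12.8° − 53·2.051 = 209.2; c'Δl = 4.31; W sinα = 72.2
Slice 4: Δl = 2.7/cos21.2° = 2.896 m; N'_4 = 468·cos21.2° − 15·2.896 = 392.9; c'Δl = 6.08; W sinα = 169.2
Slice 5: Δl = 2.8/cos31.6° = 3.287 m; N'_5 = 415·cos31.6° − 46·3.287 = 202.2; c'Δl = 6.90; W sinα = 217.5
Slice 6: Δl = 3.1/cos44.3° = 4.331 m; N'_6 = 328·cos44.3° − 34·4.331 = 87.5; c'Δl = 9.10; W sinα = 229.1
Slice 7: Δl = 2.3/cos59.2° = 4.492 m; N'_7 = 98·cos59.2° − 3·4.492 = 36.7; c'Δl = 9.43; W sinα = 84.2
Σc'Δl = 45.9 kN/m; ΣN' = 1248.6 kN/m; ΣW sinα = 790.2 kN/m
Resisting = 45.9 + 1248.6·tan33.3° = 45.9 + 820.1 = 866.1 kN/m
FS = 866.1 / 790.2 = 1.096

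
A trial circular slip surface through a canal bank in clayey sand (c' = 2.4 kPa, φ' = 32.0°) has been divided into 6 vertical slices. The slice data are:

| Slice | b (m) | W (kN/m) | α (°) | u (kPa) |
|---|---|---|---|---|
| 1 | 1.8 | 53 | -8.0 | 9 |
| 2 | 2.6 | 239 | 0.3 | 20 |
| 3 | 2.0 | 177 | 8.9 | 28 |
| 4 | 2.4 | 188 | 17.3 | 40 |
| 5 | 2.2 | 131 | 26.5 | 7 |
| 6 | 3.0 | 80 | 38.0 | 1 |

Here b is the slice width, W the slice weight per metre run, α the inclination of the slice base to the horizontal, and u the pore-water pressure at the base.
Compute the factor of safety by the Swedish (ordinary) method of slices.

FS = 2.16

Ordinary method of slices: FS = Σ[c'·Δl_i + (W_i cosα_i − u_i·Δl_i)·tanφ'] / Σ W_i sinα_i, with Δl_i = b_i / cosα_i.
Slice 1: Δl = 1.8/cos(-8.0°) = 1.818 m; N'_1 = 53·cos(-8.0°) − 9·1.818 = 36.1; c'Δl = 4.36; W sinα = -7.4
Slice 2: Δl = 2.6/cos0.3° = 2.600 m; N'_2 = 239·cos0.3° − 20·2.600 = 187.0; c'Δl = 6.24; W sinα = 1.3
Slice 3: Δl = 2.0/cos8.9° = 2.024 m; N'_3 = 177·cos8.9° − 28·2.024 = 118.2; c'Δl = 4.86; W sinα = 27.4
Slice 4: Δl = 2.4/cos17.3° = 2.514 m; N'_4 = 188·cos17.3° − 40·2.514 = 78.9; c'Δl = 6.03; W sinα = 55.9
Slice 5: Δl = 2.2/cos26.5° = 2.458 m; N'_5 = 131·cos26.5° − 7·2.458 = 100.0; c'Δl = 5.90; W sinα = 58.5
Slice 6: Δl = 3.0/cos38.0° = 3.807 m; N'_6 = 80·cos38.0° − 1·3.807 = 59.2; c'Δl = 9.14; W sinα = 49.3
Σc'Δl = 36.5 kN/m; ΣN' = 579.5 kN/m; ΣW sinα = 184.9 kN/m
Resisting = 36.5 + 579.5·tan32.0° = 36.5 + 362.1 = 398.7 kN/m
FS = 398.7 / 184.9 = 2.156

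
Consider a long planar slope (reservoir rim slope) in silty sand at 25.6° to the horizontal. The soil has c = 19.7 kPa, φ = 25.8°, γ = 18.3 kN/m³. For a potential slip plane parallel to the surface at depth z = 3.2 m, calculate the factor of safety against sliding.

For an infinite slope with a slip plane parallel to the surface (no pore pressure): FS = [c + γz cos²β tanφ] / [γz sinβ cosβ].
γz = 18.3·3.2 = 58.56 kN/m²
Numerator = 19.7 + 58.56·cos²25.6°·tan25.8° = 19.7 + 58.56·0.8133·0.4834 = 42.724 kPa
Denominator = 58.56·sin25.6°·cos25.6° = 58.56·0.4321·0.9018 = 22.819 kPa
FS = 42.724 / 22.819 = 1.872

FS = 1.87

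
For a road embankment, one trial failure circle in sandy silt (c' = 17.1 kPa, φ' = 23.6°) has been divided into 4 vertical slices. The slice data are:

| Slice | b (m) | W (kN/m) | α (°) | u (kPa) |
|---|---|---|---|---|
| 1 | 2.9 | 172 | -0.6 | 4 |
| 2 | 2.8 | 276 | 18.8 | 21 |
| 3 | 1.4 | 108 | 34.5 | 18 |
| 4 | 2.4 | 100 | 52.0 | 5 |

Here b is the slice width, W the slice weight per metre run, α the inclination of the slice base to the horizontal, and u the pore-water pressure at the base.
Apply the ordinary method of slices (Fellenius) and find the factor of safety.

FS = 1.75

Ordinary method of slices: FS = Σ[c'·Δl_i + (W_i cosα_i − u_i·Δl_i)·tanφ'] / Σ W_i sinα_i, with Δl_i = b_i / cosα_i.
Slice 1: Δl = 2.9/cos(-0.6°) = 2.900 m; N'_1 = 172·cos(-0.6°) − 4·2.900 = 160.4; c'Δl = 49.59; W sinα = -1.8
Slice 2: Δl = 2.8/cos18.8° = 2.958 m; N'_2 = 276·cos18.8° − 21·2.958 = 199.2; c'Δl = 50.58; W sinα = 88.9
Slice 3: Δl = 1.4/cos34.5° = 1.699 m; N'_3 = 108·cos34.5° − 18·1.699 = 58.4; c'Δl = 29.05; W sinα = 61.2
Slice 4: Δl = 2.4/cos52.0° = 3.898 m; N'_4 = 100·cos52.0° − 5·3.898 = 42.1; c'Δl = 66.66; W sinα = 78.8
Σc'Δl = 195.9 kN/m; ΣN' = 460.1 kN/m; ΣW sinα = 227.1 kN/m
Resisting = 195.9 + 460.1·tan23.6° = 195.9 + 201.0 = 396.9 kN/m
FS = 396.9 / 227.1 = 1.747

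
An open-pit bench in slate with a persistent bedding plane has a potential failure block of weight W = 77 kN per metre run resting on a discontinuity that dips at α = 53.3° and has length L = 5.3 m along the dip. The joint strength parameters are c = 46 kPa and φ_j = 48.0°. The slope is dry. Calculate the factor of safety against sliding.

Resolving the block weight along and normal to the plane and applying the Mohr–Coulomb strength on the joint:
N' = W cosα = 77·cos53.3° = 46.0 kN/m
Driving force T = W sinα = 77·sin53.3° = 61.7 kN/m
Resisting force R = c·L + N'·tanφ_j = 46·5.3 + 46.0·tan48.0° = 243.8 + 51.1 = 294.9 kN/m
FS = R / T = 294.9 / 61.7 = 4.777

FS = 4.78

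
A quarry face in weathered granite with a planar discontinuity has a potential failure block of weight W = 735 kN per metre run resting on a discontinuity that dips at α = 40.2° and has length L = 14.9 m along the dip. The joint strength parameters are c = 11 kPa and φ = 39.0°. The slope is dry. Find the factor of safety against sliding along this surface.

FS = 1.30

Resolving the block weight along and normal to the plane and applying the Mohr–Coulomb strength on the joint:
N' = W cosα = 735·cos40.2° = 561.4 kN/m
Driving force T = W sinα = 735·sin40.2° = 474.4 kN/m
Resisting force R = c·L + N'·tanφ = 11·14.9 + 561.4·tan39.0° = 163.9 + 454.6 = 618.5 kN/m
FS = R / T = 618.5 / 474.4 = 1.304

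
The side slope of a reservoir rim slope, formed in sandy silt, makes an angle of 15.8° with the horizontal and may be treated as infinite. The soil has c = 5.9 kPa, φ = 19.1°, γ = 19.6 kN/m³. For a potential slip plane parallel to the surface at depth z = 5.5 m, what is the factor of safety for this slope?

For an infinite slope with a slip plane parallel to the surface (no pore pressure): FS = [c + γz cos²β tanφ] / [γz sinβ cosβ].
γz = 19.6·5.5 = 107.80 kN/m²
Numerator = 5.9 + 107.80·cos²15.8°·tan19.1° = 5.9 + 107.80·0.9259·0.3463 = 40.462 kPa
Denominator = 107.80·sin15.8°·cos15.8° = 107.80·0.2723·0.9622 = 28.243 kPa
FS = 40.462 / 28.243 = 1.433

FS = 1.43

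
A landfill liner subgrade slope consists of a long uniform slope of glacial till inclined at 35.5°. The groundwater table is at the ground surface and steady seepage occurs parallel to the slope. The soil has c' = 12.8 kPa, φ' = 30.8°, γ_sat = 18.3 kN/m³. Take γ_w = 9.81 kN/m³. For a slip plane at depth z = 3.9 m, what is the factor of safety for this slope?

FS = 0.77

With seepage parallel to the slope and the water table at the surface, the effective normal stress on the slip plane uses the buoyant unit weight γ' = γ_sat − γ_w while the driving shear stress uses γ_sat:
FS = [c' + γ' z cos²β tanφ'] / [γ_sat z sinβ cosβ]
γ' = 18.3 − 9.81 = 8.49 kN/m³
Numerator = 12.8 + 8.49·3.9·cos²35.5°·tan30.8° = 12.8 + 8.49·3.9·0.6628·0.5961 = 25.882 kPa
Denominator = 18.3·3.9·sin35.5°·cos35.5° = 18.3·3.9·0.5807·0.8141 = 33.741 kPa
FS = 25.882 / 33.741 = 0.767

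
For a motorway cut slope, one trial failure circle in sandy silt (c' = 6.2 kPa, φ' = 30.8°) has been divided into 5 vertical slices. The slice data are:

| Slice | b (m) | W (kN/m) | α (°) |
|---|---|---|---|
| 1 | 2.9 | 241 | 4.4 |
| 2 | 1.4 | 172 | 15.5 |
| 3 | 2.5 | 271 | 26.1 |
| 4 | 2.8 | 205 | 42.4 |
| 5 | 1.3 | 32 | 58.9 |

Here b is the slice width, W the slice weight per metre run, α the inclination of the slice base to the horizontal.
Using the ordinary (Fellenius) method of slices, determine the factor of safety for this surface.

Ordinary method of slices: FS = Σ[c'·Δl_i + (W_i cosα_i)·tanφ'] / Σ W_i sinα_i, with Δl_i = b_i / cosα_i.
Slice 1: Δl = 2.9/cos4.4° = 2.909 m; N'_1 = 241·cos4.4° = 240.3; c'Δl = 18.03; W sinα = 18.5
Slice 2: Δl = 1.4/cos15.5° = 1.453 m; N'_2 = 172·cos15.5° = 165.7; c'Δl = 9.01; W sinα = 46.0
Slice 3: Δl = 2.5/cos26.1° = 2.784 m; N'_3 = 271·cos26.1° = 243.4; c'Δl = 17.26; W sinα = 119.2
Slice 4: Δl = 2.8/cos42.4° = 3.792 m; N'_4 = 205·cos42.4° = 151.4; c'Δl = 23.51; W sinα = 138.2
Slice 5: Δl = 1.3/cos58.9° = 2.517 m; N'_5 = 32·cos58.9° = 16.5; c'Δl = 15.60; W sinα = 27.4
Σc'Δl = 83.4 kN/m; ΣN' = 817.3 kN/m; ΣW sinα = 349.3 kN/m
Resisting = 83.4 + 817.3·tan30.8° = 83.4 + 487.2 = 570.6 kN/m
FS = 570.6 / 349.3 = 1.634

FS = 1.63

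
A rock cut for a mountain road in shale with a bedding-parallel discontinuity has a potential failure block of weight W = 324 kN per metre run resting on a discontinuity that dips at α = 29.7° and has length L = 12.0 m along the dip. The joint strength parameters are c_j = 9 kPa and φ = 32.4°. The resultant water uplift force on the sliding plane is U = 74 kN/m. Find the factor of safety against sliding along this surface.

Resolving the block weight along and normal to the plane and applying the Mohr–Coulomb strength on the joint:
N' = W cosα − U = 324·cos29.7° − 74 = 207.4 kN/m
Driving force T = W sinα = 324·sin29.7° = 160.5 kN/m
Resisting force R = c_j·L + N'·tanφ = 9·12.0 + 207.4·tan32.4° = 108.0 + 131.6 = 239.6 kN/m
FS = R / T = 239.6 / 160.5 = 1.493

FS = 1.49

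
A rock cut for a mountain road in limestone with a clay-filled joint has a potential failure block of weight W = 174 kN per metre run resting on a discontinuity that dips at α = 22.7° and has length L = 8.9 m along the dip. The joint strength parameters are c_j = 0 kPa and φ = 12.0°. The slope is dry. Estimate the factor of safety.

Resolving the block weight along and normal to the plane and applying the Mohr–Coulomb strength on the joint:
N' = W cosα = 174·cos22.7° = 160.5 kN/m
Driving force T = W sinα = 174·sin22.7° = 67.1 kN/m
Resisting force R = c_j·L + N'·tanφ = 0·8.9 + 160.5·tan12.0° = 0.0 + 34.1 = 34.1 kN/m
FS = R / T = 34.1 / 67.1 = 0.508

FS = 0.51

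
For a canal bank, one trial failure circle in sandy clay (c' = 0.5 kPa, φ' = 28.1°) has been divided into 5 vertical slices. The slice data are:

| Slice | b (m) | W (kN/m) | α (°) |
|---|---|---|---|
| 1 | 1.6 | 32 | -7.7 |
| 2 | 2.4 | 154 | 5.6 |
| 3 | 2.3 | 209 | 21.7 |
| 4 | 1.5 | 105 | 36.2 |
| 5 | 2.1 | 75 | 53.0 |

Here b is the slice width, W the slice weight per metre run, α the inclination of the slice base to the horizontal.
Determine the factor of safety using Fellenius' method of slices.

Ordinary method of slices: FS = Σ[c'·Δl_i + (W_i cosα_i)·tanφ'] / Σ W_i sinα_i, with Δl_i = b_i / cosα_i.
Slice 1: Δl = 1.6/cos(-7.7°) = 1.615 m; N'_1 = 32·cos(-7.7°) = 31.7; c'Δl = 0.81; W sinα = -4.3
Slice 2: Δl = 2.4/cos5.6° = 2.412 m; N'_2 = 154·cos5.6° = 153.3; c'Δl = 1.21; W sinα = 15.0
Slice 3: Δl = 2.3/cos21.7° = 2.475 m; N'_3 = 209·cos21.7° = 194.2; c'Δl = 1.24; W sinα = 77.3
Slice 4: Δl = 1.5/cos36.2° = 1.859 m; N'_4 = 105·cos36.2° = 84.7; c'Δl = 0.93; W sinα = 62.0
Slice 5: Δl = 2.1/cos53.0° = 3.489 m; N'_5 = 75·cos53.0° = 45.1; c'Δl = 1.74; W sinα = 59.9
Σc'Δl = 5.9 kN/m; ΣN' = 509.0 kN/m; ΣW sinα = 209.9 kN/m
Resisting = 5.9 + 509.0·tan28.1° = 5.9 + 271.8 = 277.7 kN/m
FS = 277.7 / 209.9 = 1.323

FS = 1.32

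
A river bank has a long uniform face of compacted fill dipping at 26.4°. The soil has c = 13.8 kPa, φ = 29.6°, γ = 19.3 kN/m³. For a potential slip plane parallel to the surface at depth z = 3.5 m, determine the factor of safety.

For an infinite slope with a slip plane parallel to the surface (no pore pressure): FS = [c + γz cos²β tanφ] / [γz sinβ cosβ].
γz = 19.3·3.5 = 67.55 kN/m²
Numerator = 13.8 + 67.55·cos²26.4°·tan29.6° = 13.8 + 67.55·0.8023·0.5681 = 44.587 kPa
Denominator = 67.55·sin26.4°·cos26.4° = 67.55·0.4446·0.8957 = 26.903 kPa
FS = 44.587 / 26.903 = 1.657

FS = 1.66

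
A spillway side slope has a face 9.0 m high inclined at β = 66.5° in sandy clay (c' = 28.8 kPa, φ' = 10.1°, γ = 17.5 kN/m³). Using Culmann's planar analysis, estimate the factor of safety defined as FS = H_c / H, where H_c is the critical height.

H_c = (4c'/γ) · sinβ cosφ' / [1 − cos(β − φ')]
    = (4·28.8/17.5) · sin66.5°·cos10.1° / [1 − cos56.4°]
    = 6.583 · 0.9028 / 0.4466 = 13.31 m
FS = H_c / H = 13.31 / 9.0 = 1.479

FS = 1.48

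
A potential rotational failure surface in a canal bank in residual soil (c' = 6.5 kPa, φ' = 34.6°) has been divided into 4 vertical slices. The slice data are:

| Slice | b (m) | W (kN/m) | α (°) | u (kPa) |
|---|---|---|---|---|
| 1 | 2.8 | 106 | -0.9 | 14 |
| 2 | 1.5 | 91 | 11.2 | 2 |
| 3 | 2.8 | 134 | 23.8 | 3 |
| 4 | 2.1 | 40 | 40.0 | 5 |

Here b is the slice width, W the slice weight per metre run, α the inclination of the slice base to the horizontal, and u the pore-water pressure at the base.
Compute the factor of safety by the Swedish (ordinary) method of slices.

FS = 2.73

Ordinary method of slices: FS = Σ[c'·Δl_i + (W_i cosα_i − u_i·Δl_i)·tanφ'] / Σ W_i sinα_i, with Δl_i = b_i / cosα_i.
Slice 1: Δl = 2.8/cos(-0.9°) = 2.800 m; N'_1 = 106·cos(-0.9°) − 14·2.800 = 66.8; c'Δl = 18.20; W sinα = -1.7
Slice 2: Δl = 1.5/cos11.2° = 1.529 m; N'_2 = 91·cos11.2° − 2·1.529 = 86.2; c'Δl = 9.94; W sinα = 17.7
Slice 3: Δl = 2.8/cos23.8° = 3.060 m; N'_3 = 134·cos23.8° − 3·3.060 = 113.4; c'Δl = 19.89; W sinα = 54.1
Slice 4: Δl = 2.1/cos40.0° = 2.741 m; N'_4 = 40·cos40.0° − 5·2.741 = 16.9; c'Δl = 17.82; W sinα = 25.7
Σc'Δl = 65.9 kN/m; ΣN' = 283.3 kN/m; ΣW sinα = 95.8 kN/m
Resisting = 65.9 + 283.3·tan34.6° = 65.9 + 195.5 = 261.3 kN/m
FS = 261.3 / 95.8 = 2.728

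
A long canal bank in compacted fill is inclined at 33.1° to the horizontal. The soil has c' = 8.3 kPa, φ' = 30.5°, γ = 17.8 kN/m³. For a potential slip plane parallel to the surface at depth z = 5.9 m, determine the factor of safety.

FS = 1.08

For an infinite slope with a slip plane parallel to the surface (no pore pressure): FS = [c' + γz cos²β tanφ'] / [γz sinβ cosβ].
γz = 17.8·5.9 = 105.02 kN/m²
Numerator = 8.3 + 105.02·cos²33.1°·tan30.5° = 8.3 + 105.02·0.7018·0.5890 = 51.713 kPa
Denominator = 105.02·sin33.1°·cos33.1° = 105.02·0.5461·0.8377 = 48.045 kPa
FS = 51.713 / 48.045 = 1.076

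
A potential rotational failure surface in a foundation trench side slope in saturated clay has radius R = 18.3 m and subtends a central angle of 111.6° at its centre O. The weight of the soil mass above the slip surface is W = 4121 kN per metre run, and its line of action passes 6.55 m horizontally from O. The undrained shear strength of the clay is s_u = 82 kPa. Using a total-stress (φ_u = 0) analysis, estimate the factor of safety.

FS = 1.98

Taking moments about the centre O, the resisting moment is provided by the undrained shear strength acting along the arc:
Arc length L_a = R·θ = 18.3·(111.6°·π/180) = 18.3·1.9478 = 35.64 m
M_R = s_u·L_a·R = 82·35.64·18.3 = 53488.2 kN·m/m
M_D = W·d = 4121·6.55 = 26992.5 kN·m/m
FS = M_R / M_D = 53488.2 / 26992.5 = 1.982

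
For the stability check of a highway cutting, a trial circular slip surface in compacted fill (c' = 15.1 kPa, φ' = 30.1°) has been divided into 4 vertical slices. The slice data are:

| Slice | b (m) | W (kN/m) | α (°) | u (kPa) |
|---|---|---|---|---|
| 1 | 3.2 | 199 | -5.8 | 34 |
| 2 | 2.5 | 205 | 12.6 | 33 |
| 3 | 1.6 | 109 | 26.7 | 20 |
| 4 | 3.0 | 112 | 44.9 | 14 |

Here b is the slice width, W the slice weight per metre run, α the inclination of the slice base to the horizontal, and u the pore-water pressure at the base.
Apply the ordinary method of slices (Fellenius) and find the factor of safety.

Ordinary method of slices: FS = Σ[c'·Δl_i + (W_i cosα_i − u_i·Δl_i)·tanφ'] / Σ W_i sinα_i, with Δl_i = b_i / cosα_i.
Slice 1: Δl = 3.2/cos(-5.8°) = 3.216 m; N'_1 = 199·cos(-5.8°) − 34·3.216 = 88.6; c'Δl = 48.57; W sinα = -20.1
Slice 2: Δl = 2.5/cos12.6° = 2.562 m; N'_2 = 205·cos12.6° − 33·2.562 = 115.5; c'Δl = 38.68; W sinα = 44.7
Slice 3: Δl = 1.6/cos26.7° = 1.791 m; N'_3 = 109·cos26.7° − 20·1.791 = 61.6; c'Δl = 27.04; W sinα = 49.0
Slice 4: Δl = 3.0/cos44.9° = 4.235 m; N'_4 = 112·cos44.9° − 14·4.235 = 20.0; c'Δl = 63.95; W sinα = 79.1
Σc'Δl = 178.2 kN/m; ΣN' = 285.7 kN/m; ΣW sinα = 152.6 kN/m
Resisting = 178.2 + 285.7·tan30.1° = 178.2 + 165.6 = 343.9 kN/m
FS = 343.9 / 152.6 = 2.253

FS = 2.25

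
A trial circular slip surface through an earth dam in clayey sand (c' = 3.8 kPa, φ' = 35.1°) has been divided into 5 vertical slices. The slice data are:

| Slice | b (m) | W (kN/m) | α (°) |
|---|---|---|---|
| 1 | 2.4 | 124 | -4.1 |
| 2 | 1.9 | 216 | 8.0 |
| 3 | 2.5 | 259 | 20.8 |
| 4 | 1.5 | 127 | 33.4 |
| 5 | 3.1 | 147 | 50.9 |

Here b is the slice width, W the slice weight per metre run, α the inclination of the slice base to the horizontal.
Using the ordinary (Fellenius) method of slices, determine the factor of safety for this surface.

Ordinary method of slices: FS = Σ[c'·Δl_i + (W_i cosα_i)·tanφ'] / Σ W_i sinα_i, with Δl_i = b_i / cosα_i.
Slice 1: Δl = 2.4/cos(-4.1°) = 2.406 m; N'_1 = 124·cos(-4.1°) = 123.7; c'Δl = 9.14; W sinα = -8.9
Slice 2: Δl = 1.9/cos8.0° = 1.919 m; N'_2 = 216·cos8.0° = 213.9; c'Δl = 7.29; W sinα = 30.1
Slice 3: Δl = 2.5/cos20.8° = 2.674 m; N'_3 = 259·cos20.8° = 242.1; c'Δl = 10.16; W sinα = 92.0
Slice 4: Δl = 1.5/cos33.4° = 1.797 m; N'_4 = 127·cos33.4° = 106.0; c'Δl = 6.83; W sinα = 69.9
Slice 5: Δl = 3.1/cos50.9° = 4.915 m; N'_5 = 147·cos50.9° = 92.7; c'Δl = 18.68; W sinα = 114.1
Σc'Δl = 52.1 kN/m; ΣN' = 778.4 kN/m; ΣW sinα = 297.2 kN/m
Resisting = 52.1 + 778.4·tan35.1° = 52.1 + 547.1 = 599.2 kN/m
FS = 599.2 / 297.2 = 2.016

FS = 2.02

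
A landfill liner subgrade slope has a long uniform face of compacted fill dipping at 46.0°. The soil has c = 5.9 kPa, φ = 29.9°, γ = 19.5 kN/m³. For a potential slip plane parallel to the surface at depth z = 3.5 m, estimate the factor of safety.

FS = 0.73

For an infinite slope with a slip plane parallel to the surface (no pore pressure): FS = [c + γz cos²β tanφ] / [γz sinβ cosβ].
γz = 19.5·3.5 = 68.25 kN/m²
Numerator = 5.9 + 68.25·cos²46.0°·tan29.9° = 5.9 + 68.25·0.4826·0.5750 = 24.838 kPa
Denominator = 68.25·sin46.0°·cos46.0° = 68.25·0.7193·0.6947 = 34.104 kPa
FS = 24.838 / 34.104 = 0.728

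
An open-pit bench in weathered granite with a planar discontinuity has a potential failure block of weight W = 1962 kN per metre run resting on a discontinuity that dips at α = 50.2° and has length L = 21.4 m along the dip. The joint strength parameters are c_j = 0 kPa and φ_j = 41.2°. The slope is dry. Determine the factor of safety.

Resolving the block weight along and normal to the plane and applying the Mohr–Coulomb strength on the joint:
N' = W cosα = 1962·cos50.2° = 1255.9 kN/m
Driving force T = W sinα = 1962·sin50.2° = 1507.4 kN/m
Resisting force R = c_j·L + N'·tanφ_j = 0·21.4 + 1255.9·tan41.2° = 0.0 + 1099.5 = 1099.5 kN/m
FS = R / T = 1099.5 / 1507.4 = 0.729

FS = 0.73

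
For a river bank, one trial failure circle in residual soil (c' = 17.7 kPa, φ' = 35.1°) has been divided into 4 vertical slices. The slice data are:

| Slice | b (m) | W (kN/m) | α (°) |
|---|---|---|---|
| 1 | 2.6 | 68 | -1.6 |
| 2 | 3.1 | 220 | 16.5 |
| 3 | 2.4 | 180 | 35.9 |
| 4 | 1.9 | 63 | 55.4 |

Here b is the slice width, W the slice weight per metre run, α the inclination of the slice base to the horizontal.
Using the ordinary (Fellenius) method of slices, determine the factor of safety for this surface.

FS = 2.47

Ordinary method of slices: FS = Σ[c'·Δl_i + (W_i cosα_i)·tanφ'] / Σ W_i sinα_i, with Δl_i = b_i / cosα_i.
Slice 1: Δl = 2.6/cos(-1.6°) = 2.601 m; N'_1 = 68·cos(-1.6°) = 68.0; c'Δl = 46.04; W sinα = -1.9
Slice 2: Δl = 3.1/cos16.5° = 3.233 m; N'_2 = 220·cos16.5° = 210.9; c'Δl = 57.23; W sinα = 62.5
Slice 3: Δl = 2.4/cos35.9° = 2.963 m; N'_3 = 180·cos35.9° = 145.8; c'Δl = 52.44; W sinα = 105.5
Slice 4: Δl = 1.9/cos55.4° = 3.346 m; N'_4 = 63·cos55.4° = 35.8; c'Δl = 59.22; W sinα = 51.9
Σc'Δl = 214.9 kN/m; ΣN' = 460.5 kN/m; ΣW sinα = 218.0 kN/m
Resisting = 214.9 + 460.5·tan35.1° = 214.9 + 323.6 = 538.6 kN/m
FS = 538.6 / 218.0 = 2.471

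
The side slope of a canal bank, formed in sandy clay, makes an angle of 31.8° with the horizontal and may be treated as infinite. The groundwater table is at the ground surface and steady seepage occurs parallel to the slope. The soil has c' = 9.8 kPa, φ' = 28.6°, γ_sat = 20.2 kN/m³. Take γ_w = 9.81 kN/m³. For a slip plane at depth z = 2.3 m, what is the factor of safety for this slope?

FS = 0.92

With seepage parallel to the slope and the water table at the surface, the effective normal stress on the slip plane uses the buoyant unit weight γ' = γ_sat − γ_w while the driving shear stress uses γ_sat:
FS = [c' + γ' z cos²β tanφ'] / [γ_sat z sinβ cosβ]
γ' = 20.2 − 9.81 = 10.39 kN/m³
Numerator = 9.8 + 10.39·2.3·cos²31.8°·tan28.6° = 9.8 + 10.39·2.3·0.7223·0.5452 = 19.211 kPa
Denominator = 20.2·2.3·sin31.8°·cos31.8° = 20.2·2.3·0.5270·0.8499 = 20.807 kPa
FS = 19.211 / 20.807 = 0.923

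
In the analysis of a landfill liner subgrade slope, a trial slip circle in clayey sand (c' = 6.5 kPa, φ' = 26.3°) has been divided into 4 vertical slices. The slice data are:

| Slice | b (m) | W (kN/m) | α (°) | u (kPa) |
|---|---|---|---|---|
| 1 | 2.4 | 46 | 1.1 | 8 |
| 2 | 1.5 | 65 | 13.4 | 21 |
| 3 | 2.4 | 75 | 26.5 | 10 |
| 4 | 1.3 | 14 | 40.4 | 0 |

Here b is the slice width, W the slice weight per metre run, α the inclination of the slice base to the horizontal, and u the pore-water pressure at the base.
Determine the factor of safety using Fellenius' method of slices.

Ordinary method of slices: FS = Σ[c'·Δl_i + (W_i cosα_i − u_i·Δl_i)·tanφ'] / Σ W_i sinα_i, with Δl_i = b_i / cosα_i.
Slice 1: Δl = 2.4/cos1.1° = 2.400 m; N'_1 = 46·cos1.1° − 8·2.400 = 26.8; c'Δl = 15.60; W sinα = 0.9
Slice 2: Δl = 1.5/cos13.4° = 1.542 m; N'_2 = 65·cos13.4° − 21·1.542 = 30.8; c'Δl = 10.02; W sinα = 15.1
Slice 3: Δl = 2.4/cos26.5° = 2.682 m; N'_3 = 75·cos26.5° − 10·2.682 = 40.3; c'Δl = 17.43; W sinα = 33.5
Slice 4: Δl = 1.3/cos40.4° = 1.707 m; N'_4 = 14·cos40.4° − 0·1.707 = 10.7; c'Δl = 11.10; W sinα = 9.1
Σc'Δl = 54.2 kN/m; ΣN' = 108.6 kN/m; ΣW sinα = 58.5 kN/m
Resisting = 54.2 + 108.6·tan26.3° = 54.2 + 53.7 = 107.8 kN/m
FS = 107.8 / 58.5 = 1.844

FS = 1.84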